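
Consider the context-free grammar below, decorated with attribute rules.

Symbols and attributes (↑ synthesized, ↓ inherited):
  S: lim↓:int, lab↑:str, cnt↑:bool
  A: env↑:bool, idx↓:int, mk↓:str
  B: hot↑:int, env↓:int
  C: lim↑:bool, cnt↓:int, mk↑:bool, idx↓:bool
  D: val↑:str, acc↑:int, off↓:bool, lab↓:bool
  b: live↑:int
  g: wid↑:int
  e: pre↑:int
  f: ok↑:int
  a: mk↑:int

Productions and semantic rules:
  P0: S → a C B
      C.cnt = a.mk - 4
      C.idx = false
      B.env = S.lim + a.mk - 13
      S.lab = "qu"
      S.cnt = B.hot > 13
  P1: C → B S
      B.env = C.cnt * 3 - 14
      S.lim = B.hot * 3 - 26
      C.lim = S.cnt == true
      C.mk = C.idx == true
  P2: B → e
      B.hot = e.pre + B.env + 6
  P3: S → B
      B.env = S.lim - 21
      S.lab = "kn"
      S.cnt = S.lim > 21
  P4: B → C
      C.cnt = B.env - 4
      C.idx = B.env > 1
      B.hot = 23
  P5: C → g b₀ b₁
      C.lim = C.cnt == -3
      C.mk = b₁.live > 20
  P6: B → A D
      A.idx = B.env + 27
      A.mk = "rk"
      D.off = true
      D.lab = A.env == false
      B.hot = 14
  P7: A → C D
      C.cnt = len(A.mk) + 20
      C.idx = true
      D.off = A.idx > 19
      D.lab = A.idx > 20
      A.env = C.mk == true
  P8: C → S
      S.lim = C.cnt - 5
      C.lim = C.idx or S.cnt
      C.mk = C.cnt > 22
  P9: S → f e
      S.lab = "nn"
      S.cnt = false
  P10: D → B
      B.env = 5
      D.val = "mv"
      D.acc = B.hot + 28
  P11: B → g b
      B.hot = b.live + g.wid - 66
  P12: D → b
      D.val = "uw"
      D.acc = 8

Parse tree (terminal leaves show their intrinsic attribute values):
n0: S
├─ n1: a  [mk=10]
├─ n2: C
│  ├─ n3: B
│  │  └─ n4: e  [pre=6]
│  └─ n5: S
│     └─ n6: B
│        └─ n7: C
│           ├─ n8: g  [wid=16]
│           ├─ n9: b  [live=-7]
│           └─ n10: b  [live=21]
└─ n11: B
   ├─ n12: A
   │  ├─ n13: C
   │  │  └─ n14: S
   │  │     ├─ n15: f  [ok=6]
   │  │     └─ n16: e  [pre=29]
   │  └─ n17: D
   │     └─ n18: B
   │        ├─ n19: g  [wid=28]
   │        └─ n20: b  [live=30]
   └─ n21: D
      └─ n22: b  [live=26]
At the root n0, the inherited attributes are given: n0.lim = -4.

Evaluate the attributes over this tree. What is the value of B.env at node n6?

1

1. n0.lim = -4  [given at root]
2. n1.mk = 10  [terminal]
3. n2.cnt = 6  [a.mk - 4]
4. n2.idx = false  [false]
5. n3.env = 4  [C.cnt * 3 - 14]
6. n4.pre = 6  [terminal]
7. n3.hot = 16  [e.pre + B.env + 6]
8. n5.lim = 22  [B.hot * 3 - 26]
9. n6.env = 1  [S.lim - 21]
10. n7.cnt = -3  [B.env - 4]
11. n7.idx = false  [B.env > 1]
12. n8.wid = 16  [terminal]
13. n9.live = -7  [terminal]
14. n10.live = 21  [terminal]
15. n7.lim = true  [C.cnt == -3]
16. n7.mk = true  [b₁.live > 20]
17. n6.hot = 23  [23]
18. n5.lab = "kn"  ["kn"]
19. n5.cnt = true  [S.lim > 21]
20. n2.lim = true  [S.cnt == true]
21. n2.mk = false  [C.idx == true]
22. n11.env = -7  [S.lim + a.mk - 13]
23. n12.idx = 20  [B.env + 27]
24. n12.mk = "rk"  ["rk"]
25. n13.cnt = 22  [len(A.mk) + 20]
26. n13.idx = true  [true]
27. n14.lim = 17  [C.cnt - 5]
28. n15.ok = 6  [terminal]
29. n16.pre = 29  [terminal]
30. n14.lab = "nn"  ["nn"]
31. n14.cnt = false  [false]
32. n13.lim = true  [C.idx or S.cnt]
33. n13.mk = false  [C.cnt > 22]
34. n17.off = true  [A.idx > 19]
35. n17.lab = false  [A.idx > 20]
36. n18.env = 5  [5]
37. n19.wid = 28  [terminal]
38. n20.live = 30  [terminal]
39. n18.hot = -8  [b.live + g.wid - 66]
40. n17.val = "mv"  ["mv"]
41. n17.acc = 20  [B.hot + 28]
42. n12.env = false  [C.mk == true]
43. n21.off = true  [true]
44. n21.lab = true  [A.env == false]
45. n22.live = 26  [terminal]
46. n21.val = "uw"  ["uw"]
47. n21.acc = 8  [8]
48. n11.hot = 14  [14]
49. n0.lab = "qu"  ["qu"]
50. n0.cnt = true  [B.hot > 13]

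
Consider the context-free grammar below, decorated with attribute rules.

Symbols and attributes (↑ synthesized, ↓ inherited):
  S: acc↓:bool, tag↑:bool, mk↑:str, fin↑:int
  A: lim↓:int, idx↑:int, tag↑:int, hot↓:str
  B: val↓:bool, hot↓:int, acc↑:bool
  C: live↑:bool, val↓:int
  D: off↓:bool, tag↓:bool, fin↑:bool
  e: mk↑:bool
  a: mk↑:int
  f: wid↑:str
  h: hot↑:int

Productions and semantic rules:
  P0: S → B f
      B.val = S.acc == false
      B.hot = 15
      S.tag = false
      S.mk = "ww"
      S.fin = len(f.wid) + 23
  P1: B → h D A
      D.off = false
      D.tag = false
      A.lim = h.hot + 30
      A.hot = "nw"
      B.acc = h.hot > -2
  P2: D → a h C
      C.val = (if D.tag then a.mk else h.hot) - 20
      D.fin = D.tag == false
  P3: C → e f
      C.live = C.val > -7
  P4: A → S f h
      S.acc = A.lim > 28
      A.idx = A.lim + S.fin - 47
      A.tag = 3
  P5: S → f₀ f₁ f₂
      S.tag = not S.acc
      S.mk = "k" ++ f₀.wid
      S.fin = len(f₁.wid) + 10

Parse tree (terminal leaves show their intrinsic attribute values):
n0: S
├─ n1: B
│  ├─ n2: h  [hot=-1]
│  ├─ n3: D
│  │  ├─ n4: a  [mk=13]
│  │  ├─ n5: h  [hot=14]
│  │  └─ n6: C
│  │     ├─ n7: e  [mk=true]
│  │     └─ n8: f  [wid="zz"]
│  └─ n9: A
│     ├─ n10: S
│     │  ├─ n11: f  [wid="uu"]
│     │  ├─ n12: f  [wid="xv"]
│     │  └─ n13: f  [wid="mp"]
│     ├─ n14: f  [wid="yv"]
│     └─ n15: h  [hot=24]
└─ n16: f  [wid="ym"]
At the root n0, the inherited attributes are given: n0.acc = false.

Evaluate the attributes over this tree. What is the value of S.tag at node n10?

1. n0.acc = false  [given at root]
2. n1.val = true  [S.acc == false]
3. n1.hot = 15  [15]
4. n2.hot = -1  [terminal]
5. n3.off = false  [false]
6. n3.tag = false  [false]
7. n4.mk = 13  [terminal]
8. n5.hot = 14  [terminal]
9. n6.val = -6  [(if D.tag then a.mk else h.hot) - 20]
10. n7.mk = true  [terminal]
11. n8.wid = "zz"  [terminal]
12. n6.live = true  [C.val > -7]
13. n3.fin = true  [D.tag == false]
14. n9.lim = 29  [h.hot + 30]
15. n9.hot = "nw"  ["nw"]
16. n10.acc = true  [A.lim > 28]
17. n11.wid = "uu"  [terminal]
18. n12.wid = "xv"  [terminal]
19. n13.wid = "mp"  [terminal]
20. n10.tag = false  [not S.acc]
21. n10.mk = "kuu"  ["k" ++ f₀.wid]
22. n10.fin = 12  [len(f₁.wid) + 10]
23. n14.wid = "yv"  [terminal]
24. n15.hot = 24  [terminal]
25. n9.idx = -6  [A.lim + S.fin - 47]
26. n9.tag = 3  [3]
27. n1.acc = true  [h.hot > -2]
28. n16.wid = "ym"  [terminal]
29. n0.tag = false  [false]
30. n0.mk = "ww"  ["ww"]
31. n0.fin = 25  [len(f.wid) + 23]

false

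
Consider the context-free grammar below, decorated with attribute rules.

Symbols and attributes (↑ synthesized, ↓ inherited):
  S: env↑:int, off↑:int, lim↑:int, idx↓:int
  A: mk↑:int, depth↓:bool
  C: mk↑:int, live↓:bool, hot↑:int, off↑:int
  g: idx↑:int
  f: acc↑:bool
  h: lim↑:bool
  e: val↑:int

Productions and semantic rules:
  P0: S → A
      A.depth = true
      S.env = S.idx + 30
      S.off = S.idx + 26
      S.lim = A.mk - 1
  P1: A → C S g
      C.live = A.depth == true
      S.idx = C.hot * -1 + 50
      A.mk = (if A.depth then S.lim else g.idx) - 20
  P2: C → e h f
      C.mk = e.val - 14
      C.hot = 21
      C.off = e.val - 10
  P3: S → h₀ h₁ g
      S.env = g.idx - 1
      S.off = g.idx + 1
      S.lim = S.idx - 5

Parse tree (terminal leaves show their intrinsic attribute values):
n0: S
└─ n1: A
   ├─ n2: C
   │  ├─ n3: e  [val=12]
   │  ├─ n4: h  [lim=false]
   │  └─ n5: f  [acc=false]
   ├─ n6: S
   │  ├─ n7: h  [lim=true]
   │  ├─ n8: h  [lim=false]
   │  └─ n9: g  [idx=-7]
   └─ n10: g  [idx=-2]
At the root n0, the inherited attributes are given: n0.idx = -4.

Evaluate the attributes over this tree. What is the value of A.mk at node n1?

1. n0.idx = -4  [given at root]
2. n1.depth = true  [true]
3. n2.live = true  [A.depth == true]
4. n3.val = 12  [terminal]
5. n4.lim = false  [terminal]
6. n5.acc = false  [terminal]
7. n2.mk = -2  [e.val - 14]
8. n2.hot = 21  [21]
9. n2.off = 2  [e.val - 10]
10. n6.idx = 29  [C.hot * -1 + 50]
11. n7.lim = true  [terminal]
12. n8.lim = false  [terminal]
13. n9.idx = -7  [terminal]
14. n6.env = -8  [g.idx - 1]
15. n6.off = -6  [g.idx + 1]
16. n6.lim = 24  [S.idx - 5]
17. n10.idx = -2  [terminal]
18. n1.mk = 4  [(if A.depth then S.lim else g.idx) - 20]
19. n0.env = 26  [S.idx + 30]
20. n0.off = 22  [S.idx + 26]
21. n0.lim = 3  [A.mk - 1]

4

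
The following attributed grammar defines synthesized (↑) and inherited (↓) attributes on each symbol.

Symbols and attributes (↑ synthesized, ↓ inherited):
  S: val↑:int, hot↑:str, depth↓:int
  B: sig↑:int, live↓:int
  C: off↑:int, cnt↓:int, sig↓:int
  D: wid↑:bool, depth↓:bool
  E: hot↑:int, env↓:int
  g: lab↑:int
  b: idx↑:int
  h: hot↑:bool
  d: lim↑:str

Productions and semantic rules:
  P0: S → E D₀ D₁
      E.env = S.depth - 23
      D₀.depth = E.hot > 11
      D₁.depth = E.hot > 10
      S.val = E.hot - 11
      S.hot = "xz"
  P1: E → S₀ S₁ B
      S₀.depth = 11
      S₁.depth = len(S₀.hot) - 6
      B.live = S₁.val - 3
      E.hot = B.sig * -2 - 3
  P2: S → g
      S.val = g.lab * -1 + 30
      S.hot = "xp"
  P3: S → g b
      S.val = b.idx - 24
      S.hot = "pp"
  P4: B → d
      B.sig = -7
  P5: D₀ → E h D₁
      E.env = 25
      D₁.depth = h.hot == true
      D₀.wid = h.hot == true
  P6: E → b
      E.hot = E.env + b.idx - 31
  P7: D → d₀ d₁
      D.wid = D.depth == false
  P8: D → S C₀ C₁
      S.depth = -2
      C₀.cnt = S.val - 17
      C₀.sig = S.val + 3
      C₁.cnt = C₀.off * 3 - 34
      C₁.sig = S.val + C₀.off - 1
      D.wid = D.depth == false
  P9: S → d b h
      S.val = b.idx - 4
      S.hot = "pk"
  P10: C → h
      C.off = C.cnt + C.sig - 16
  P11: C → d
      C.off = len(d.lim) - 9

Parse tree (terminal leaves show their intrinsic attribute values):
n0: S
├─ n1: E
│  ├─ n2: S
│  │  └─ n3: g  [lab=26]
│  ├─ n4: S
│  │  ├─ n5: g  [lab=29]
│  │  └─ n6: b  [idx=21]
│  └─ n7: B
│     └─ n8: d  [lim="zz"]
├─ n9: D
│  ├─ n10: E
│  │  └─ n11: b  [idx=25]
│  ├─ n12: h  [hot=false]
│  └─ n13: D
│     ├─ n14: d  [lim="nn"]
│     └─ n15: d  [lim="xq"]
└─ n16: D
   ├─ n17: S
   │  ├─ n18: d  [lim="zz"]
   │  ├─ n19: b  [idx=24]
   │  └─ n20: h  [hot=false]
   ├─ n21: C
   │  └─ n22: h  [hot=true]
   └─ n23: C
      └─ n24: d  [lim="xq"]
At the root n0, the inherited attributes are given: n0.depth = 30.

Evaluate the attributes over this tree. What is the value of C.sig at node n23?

29

1. n0.depth = 30  [given at root]
2. n1.env = 7  [S.depth - 23]
3. n2.depth = 11  [11]
4. n3.lab = 26  [terminal]
5. n2.val = 4  [g.lab * -1 + 30]
6. n2.hot = "xp"  ["xp"]
7. n4.depth = -4  [len(S₀.hot) - 6]
8. n5.lab = 29  [terminal]
9. n6.idx = 21  [terminal]
10. n4.val = -3  [b.idx - 24]
11. n4.hot = "pp"  ["pp"]
12. n7.live = -6  [S₁.val - 3]
13. n8.lim = "zz"  [terminal]
14. n7.sig = -7  [-7]
15. n1.hot = 11  [B.sig * -2 - 3]
16. n9.depth = false  [E.hot > 11]
17. n10.env = 25  [25]
18. n11.idx = 25  [terminal]
19. n10.hot = 19  [E.env + b.idx - 31]
20. n12.hot = false  [terminal]
21. n13.depth = false  [h.hot == true]
22. n14.lim = "nn"  [terminal]
23. n15.lim = "xq"  [terminal]
24. n13.wid = true  [D.depth == false]
25. n9.wid = false  [h.hot == true]
26. n16.depth = true  [E.hot > 10]
27. n17.depth = -2  [-2]
28. n18.lim = "zz"  [terminal]
29. n19.idx = 24  [terminal]
30. n20.hot = false  [terminal]
31. n17.val = 20  [b.idx - 4]
32. n17.hot = "pk"  ["pk"]
33. n21.cnt = 3  [S.val - 17]
34. n21.sig = 23  [S.val + 3]
35. n22.hot = true  [terminal]
36. n21.off = 10  [C.cnt + C.sig - 16]
37. n23.cnt = -4  [C₀.off * 3 - 34]
38. n23.sig = 29  [S.val + C₀.off - 1]
39. n24.lim = "xq"  [terminal]
40. n23.off = -7  [len(d.lim) - 9]
41. n16.wid = false  [D.depth == false]
42. n0.val = 0  [E.hot - 11]
43. n0.hot = "xz"  ["xz"]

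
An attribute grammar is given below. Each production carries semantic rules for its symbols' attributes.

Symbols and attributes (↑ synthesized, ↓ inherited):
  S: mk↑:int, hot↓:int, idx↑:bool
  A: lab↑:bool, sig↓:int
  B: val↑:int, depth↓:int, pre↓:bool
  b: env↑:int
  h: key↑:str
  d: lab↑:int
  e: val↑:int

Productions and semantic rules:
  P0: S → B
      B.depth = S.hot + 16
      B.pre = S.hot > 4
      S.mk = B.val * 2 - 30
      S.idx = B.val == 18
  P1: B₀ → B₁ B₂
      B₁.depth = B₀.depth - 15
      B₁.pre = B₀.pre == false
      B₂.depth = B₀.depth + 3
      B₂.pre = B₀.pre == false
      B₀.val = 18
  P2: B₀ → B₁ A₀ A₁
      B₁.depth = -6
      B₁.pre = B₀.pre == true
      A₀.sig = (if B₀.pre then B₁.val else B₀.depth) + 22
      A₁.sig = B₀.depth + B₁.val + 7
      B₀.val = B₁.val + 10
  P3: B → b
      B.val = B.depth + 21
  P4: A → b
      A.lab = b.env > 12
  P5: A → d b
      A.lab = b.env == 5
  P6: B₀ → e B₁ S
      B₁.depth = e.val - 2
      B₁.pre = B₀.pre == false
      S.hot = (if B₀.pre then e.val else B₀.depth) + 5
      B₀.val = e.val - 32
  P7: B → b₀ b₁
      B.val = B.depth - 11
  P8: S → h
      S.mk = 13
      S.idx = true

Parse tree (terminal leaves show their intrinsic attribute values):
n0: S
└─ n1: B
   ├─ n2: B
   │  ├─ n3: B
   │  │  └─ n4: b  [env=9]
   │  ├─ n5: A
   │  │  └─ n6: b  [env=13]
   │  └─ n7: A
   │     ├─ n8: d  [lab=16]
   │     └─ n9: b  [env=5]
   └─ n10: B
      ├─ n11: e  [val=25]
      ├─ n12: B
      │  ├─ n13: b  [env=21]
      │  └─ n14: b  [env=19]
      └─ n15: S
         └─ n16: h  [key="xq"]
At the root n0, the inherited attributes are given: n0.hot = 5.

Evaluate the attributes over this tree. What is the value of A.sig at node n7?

1. n0.hot = 5  [given at root]
2. n1.depth = 21  [S.hot + 16]
3. n1.pre = true  [S.hot > 4]
4. n2.depth = 6  [B₀.depth - 15]
5. n2.pre = false  [B₀.pre == false]
6. n3.depth = -6  [-6]
7. n3.pre = false  [B₀.pre == true]
8. n4.env = 9  [terminal]
9. n3.val = 15  [B.depth + 21]
10. n5.sig = 28  [(if B₀.pre then B₁.val else B₀.depth) + 22]
11. n6.env = 13  [terminal]
12. n5.lab = true  [b.env > 12]
13. n7.sig = 28  [B₀.depth + B₁.val + 7]
14. n8.lab = 16  [terminal]
15. n9.env = 5  [terminal]
16. n7.lab = true  [b.env == 5]
17. n2.val = 25  [B₁.val + 10]
18. n10.depth = 24  [B₀.depth + 3]
19. n10.pre = false  [B₀.pre == false]
20. n11.val = 25  [terminal]
21. n12.depth = 23  [e.val - 2]
22. n12.pre = true  [B₀.pre == false]
23. n13.env = 21  [terminal]
24. n14.env = 19  [terminal]
25. n12.val = 12  [B.depth - 11]
26. n15.hot = 29  [(if B₀.pre then e.val else B₀.depth) + 5]
27. n16.key = "xq"  [terminal]
28. n15.mk = 13  [13]
29. n15.idx = true  [true]
30. n10.val = -7  [e.val - 32]
31. n1.val = 18  [18]
32. n0.mk = 6  [B.val * 2 - 30]
33. n0.idx = true  [B.val == 18]

28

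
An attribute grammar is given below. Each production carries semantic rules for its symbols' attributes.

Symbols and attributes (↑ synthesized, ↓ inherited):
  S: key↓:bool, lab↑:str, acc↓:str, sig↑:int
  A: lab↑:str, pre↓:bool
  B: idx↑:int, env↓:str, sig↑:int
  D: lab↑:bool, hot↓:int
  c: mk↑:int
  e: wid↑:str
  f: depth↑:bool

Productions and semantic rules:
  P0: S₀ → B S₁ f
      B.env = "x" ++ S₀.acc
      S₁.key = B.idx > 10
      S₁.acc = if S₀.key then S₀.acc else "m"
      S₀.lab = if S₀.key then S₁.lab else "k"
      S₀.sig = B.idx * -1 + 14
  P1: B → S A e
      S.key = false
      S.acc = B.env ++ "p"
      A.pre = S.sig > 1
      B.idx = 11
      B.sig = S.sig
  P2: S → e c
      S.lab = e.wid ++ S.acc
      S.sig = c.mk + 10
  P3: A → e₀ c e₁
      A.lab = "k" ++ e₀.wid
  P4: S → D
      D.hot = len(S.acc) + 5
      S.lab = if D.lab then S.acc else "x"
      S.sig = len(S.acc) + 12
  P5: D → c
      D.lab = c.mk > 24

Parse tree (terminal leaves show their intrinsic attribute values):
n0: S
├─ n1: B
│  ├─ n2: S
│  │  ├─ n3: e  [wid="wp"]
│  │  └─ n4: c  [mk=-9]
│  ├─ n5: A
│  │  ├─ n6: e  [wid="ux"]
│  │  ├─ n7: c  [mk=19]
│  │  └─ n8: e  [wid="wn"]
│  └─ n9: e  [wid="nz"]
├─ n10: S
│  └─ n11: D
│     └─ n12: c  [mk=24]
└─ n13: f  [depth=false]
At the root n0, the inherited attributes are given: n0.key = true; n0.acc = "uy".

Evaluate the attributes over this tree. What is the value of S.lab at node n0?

"x"

1. n0.key = true  [given at root]
2. n0.acc = "uy"  [given at root]
3. n1.env = "xuy"  ["x" ++ S₀.acc]
4. n2.key = false  [false]
5. n2.acc = "xuyp"  [B.env ++ "p"]
6. n3.wid = "wp"  [terminal]
7. n4.mk = -9  [terminal]
8. n2.lab = "wpxuyp"  [e.wid ++ S.acc]
9. n2.sig = 1  [c.mk + 10]
10. n5.pre = false  [S.sig > 1]
11. n6.wid = "ux"  [terminal]
12. n7.mk = 19  [terminal]
13. n8.wid = "wn"  [terminal]
14. n5.lab = "kux"  ["k" ++ e₀.wid]
15. n9.wid = "nz"  [terminal]
16. n1.idx = 11  [11]
17. n1.sig = 1  [S.sig]
18. n10.key = true  [B.idx > 10]
19. n10.acc = "uy"  [if S₀.key then S₀.acc else "m"]
20. n11.hot = 7  [len(S.acc) + 5]
21. n12.mk = 24  [terminal]
22. n11.lab = false  [c.mk > 24]
23. n10.lab = "x"  [if D.lab then S.acc else "x"]
24. n10.sig = 14  [len(S.acc) + 12]
25. n13.depth = false  [terminal]
26. n0.lab = "x"  [if S₀.key then S₁.lab else "k"]
27. n0.sig = 3  [B.idx * -1 + 14]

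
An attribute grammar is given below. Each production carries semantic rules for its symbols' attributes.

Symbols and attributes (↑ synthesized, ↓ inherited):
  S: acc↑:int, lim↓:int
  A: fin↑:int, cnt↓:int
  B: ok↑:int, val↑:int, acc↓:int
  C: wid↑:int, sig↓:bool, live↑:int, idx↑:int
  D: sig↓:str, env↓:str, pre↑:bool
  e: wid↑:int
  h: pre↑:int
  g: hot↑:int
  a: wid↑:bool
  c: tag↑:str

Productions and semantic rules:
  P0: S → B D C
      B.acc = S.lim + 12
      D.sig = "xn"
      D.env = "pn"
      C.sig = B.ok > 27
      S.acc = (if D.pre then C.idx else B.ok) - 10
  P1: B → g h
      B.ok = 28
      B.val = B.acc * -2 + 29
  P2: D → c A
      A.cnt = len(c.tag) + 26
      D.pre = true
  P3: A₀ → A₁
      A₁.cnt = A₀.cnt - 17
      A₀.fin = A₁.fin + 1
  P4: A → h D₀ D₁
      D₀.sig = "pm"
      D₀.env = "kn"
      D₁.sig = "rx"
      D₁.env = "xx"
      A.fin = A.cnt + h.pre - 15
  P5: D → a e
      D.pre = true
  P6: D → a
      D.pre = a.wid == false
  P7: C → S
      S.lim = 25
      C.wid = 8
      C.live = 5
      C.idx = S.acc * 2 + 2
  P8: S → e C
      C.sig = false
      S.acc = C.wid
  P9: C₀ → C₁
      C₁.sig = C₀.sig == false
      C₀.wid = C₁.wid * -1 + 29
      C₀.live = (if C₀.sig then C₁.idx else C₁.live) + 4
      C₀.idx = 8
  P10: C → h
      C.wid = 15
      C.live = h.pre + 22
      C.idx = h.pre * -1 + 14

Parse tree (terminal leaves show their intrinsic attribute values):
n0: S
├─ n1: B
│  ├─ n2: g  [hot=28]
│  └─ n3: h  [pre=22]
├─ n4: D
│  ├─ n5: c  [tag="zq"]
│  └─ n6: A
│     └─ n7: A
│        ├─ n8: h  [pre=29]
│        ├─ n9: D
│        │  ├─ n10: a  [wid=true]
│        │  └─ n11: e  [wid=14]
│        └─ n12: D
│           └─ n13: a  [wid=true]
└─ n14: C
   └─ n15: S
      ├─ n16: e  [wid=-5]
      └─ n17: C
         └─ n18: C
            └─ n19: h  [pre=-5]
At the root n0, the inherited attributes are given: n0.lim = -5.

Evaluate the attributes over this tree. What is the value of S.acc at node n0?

1. n0.lim = -5  [given at root]
2. n1.acc = 7  [S.lim + 12]
3. n2.hot = 28  [terminal]
4. n3.pre = 22  [terminal]
5. n1.ok = 28  [28]
6. n1.val = 15  [B.acc * -2 + 29]
7. n4.sig = "xn"  ["xn"]
8. n4.env = "pn"  ["pn"]
9. n5.tag = "zq"  [terminal]
10. n6.cnt = 28  [len(c.tag) + 26]
11. n7.cnt = 11  [A₀.cnt - 17]
12. n8.pre = 29  [terminal]
13. n9.sig = "pm"  ["pm"]
14. n9.env = "kn"  ["kn"]
15. n10.wid = true  [terminal]
16. n11.wid = 14  [terminal]
17. n9.pre = true  [true]
18. n12.sig = "rx"  ["rx"]
19. n12.env = "xx"  ["xx"]
20. n13.wid = true  [terminal]
21. n12.pre = false  [a.wid == false]
22. n7.fin = 25  [A.cnt + h.pre - 15]
23. n6.fin = 26  [A₁.fin + 1]
24. n4.pre = true  [true]
25. n14.sig = true  [B.ok > 27]
26. n15.lim = 25  [25]
27. n16.wid = -5  [terminal]
28. n17.sig = false  [false]
29. n18.sig = true  [C₀.sig == false]
30. n19.pre = -5  [terminal]
31. n18.wid = 15  [15]
32. n18.live = 17  [h.pre + 22]
33. n18.idx = 19  [h.pre * -1 + 14]
34. n17.wid = 14  [C₁.wid * -1 + 29]
35. n17.live = 21  [(if C₀.sig then C₁.idx else C₁.live) + 4]
36. n17.idx = 8  [8]
37. n15.acc = 14  [C.wid]
38. n14.wid = 8  [8]
39. n14.live = 5  [5]
40. n14.idx = 30  [S.acc * 2 + 2]
41. n0.acc = 20  [(if D.pre then C.idx else B.ok) - 10]

20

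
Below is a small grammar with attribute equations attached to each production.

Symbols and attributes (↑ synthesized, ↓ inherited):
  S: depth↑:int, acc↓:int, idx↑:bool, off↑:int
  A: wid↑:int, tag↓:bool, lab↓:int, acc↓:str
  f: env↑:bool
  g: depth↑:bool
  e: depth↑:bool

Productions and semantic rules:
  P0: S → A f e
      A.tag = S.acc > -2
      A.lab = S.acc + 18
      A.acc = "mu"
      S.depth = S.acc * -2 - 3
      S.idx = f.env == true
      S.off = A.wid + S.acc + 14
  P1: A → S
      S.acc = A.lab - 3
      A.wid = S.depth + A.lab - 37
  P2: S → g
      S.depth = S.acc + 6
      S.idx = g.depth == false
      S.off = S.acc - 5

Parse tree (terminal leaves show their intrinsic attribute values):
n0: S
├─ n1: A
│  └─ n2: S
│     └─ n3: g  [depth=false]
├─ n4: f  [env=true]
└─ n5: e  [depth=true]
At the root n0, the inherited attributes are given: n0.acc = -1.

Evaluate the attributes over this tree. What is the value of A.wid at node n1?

1. n0.acc = -1  [given at root]
2. n1.tag = true  [S.acc > -2]
3. n1.lab = 17  [S.acc + 18]
4. n1.acc = "mu"  ["mu"]
5. n2.acc = 14  [A.lab - 3]
6. n3.depth = false  [terminal]
7. n2.depth = 20  [S.acc + 6]
8. n2.idx = true  [g.depth == false]
9. n2.off = 9  [S.acc - 5]
10. n1.wid = 0  [S.depth + A.lab - 37]
11. n4.env = true  [terminal]
12. n5.depth = true  [terminal]
13. n0.depth = -1  [S.acc * -2 - 3]
14. n0.idx = true  [f.env == true]
15. n0.off = 13  [A.wid + S.acc + 14]

0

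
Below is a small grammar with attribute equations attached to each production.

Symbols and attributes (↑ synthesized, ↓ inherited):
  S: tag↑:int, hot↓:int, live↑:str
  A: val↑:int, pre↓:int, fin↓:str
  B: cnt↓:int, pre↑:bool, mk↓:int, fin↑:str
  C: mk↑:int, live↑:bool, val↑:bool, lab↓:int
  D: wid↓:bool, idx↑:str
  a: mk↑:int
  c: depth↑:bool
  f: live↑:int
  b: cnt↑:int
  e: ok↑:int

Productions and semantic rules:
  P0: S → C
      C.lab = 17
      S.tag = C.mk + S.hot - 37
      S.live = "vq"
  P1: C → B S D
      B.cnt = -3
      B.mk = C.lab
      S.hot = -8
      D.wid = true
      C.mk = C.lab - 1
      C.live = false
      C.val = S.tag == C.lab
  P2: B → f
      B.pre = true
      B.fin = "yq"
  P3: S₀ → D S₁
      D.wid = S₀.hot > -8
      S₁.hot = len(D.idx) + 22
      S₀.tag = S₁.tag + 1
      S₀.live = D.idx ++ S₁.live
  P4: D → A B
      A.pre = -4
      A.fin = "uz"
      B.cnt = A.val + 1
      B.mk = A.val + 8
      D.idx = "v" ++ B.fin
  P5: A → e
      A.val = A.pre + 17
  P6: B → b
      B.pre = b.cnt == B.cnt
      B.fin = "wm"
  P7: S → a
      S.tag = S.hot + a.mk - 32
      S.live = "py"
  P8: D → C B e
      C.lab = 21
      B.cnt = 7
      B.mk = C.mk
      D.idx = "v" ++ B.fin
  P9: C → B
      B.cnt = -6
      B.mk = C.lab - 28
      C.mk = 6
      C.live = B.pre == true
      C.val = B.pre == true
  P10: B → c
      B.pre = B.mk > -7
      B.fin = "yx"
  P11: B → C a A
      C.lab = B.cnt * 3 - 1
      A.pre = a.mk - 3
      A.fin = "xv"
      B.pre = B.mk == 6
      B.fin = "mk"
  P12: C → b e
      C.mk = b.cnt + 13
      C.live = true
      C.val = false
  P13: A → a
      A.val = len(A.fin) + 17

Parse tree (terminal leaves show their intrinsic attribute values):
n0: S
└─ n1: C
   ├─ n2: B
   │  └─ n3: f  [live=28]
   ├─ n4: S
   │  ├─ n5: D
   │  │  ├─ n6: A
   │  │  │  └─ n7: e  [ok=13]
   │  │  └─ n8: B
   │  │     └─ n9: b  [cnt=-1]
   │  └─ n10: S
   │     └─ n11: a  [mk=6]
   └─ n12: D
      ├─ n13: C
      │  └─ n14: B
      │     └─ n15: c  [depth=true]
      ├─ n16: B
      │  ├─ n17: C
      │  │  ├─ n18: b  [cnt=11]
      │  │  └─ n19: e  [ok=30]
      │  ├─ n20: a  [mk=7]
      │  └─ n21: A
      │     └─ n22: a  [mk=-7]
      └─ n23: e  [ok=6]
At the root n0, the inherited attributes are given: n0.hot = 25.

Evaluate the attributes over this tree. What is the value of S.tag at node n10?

1. n0.hot = 25  [given at root]
2. n1.lab = 17  [17]
3. n2.cnt = -3  [-3]
4. n2.mk = 17  [C.lab]
5. n3.live = 28  [terminal]
6. n2.pre = true  [true]
7. n2.fin = "yq"  ["yq"]
8. n4.hot = -8  [-8]
9. n5.wid = false  [S₀.hot > -8]
10. n6.pre = -4  [-4]
11. n6.fin = "uz"  ["uz"]
12. n7.ok = 13  [terminal]
13. n6.val = 13  [A.pre + 17]
14. n8.cnt = 14  [A.val + 1]
15. n8.mk = 21  [A.val + 8]
16. n9.cnt = -1  [terminal]
17. n8.pre = false  [b.cnt == B.cnt]
18. n8.fin = "wm"  ["wm"]
19. n5.idx = "vwm"  ["v" ++ B.fin]
20. n10.hot = 25  [len(D.idx) + 22]
21. n11.mk = 6  [terminal]
22. n10.tag = -1  [S.hot + a.mk - 32]
23. n10.live = "py"  ["py"]
24. n4.tag = 0  [S₁.tag + 1]
25. n4.live = "vwmpy"  [D.idx ++ S₁.live]
26. n12.wid = true  [true]
27. n13.lab = 21  [21]
28. n14.cnt = -6  [-6]
29. n14.mk = -7  [C.lab - 28]
30. n15.depth = true  [terminal]
31. n14.pre = false  [B.mk > -7]
32. n14.fin = "yx"  ["yx"]
33. n13.mk = 6  [6]
34. n13.live = false  [B.pre == true]
35. n13.val = false  [B.pre == true]
36. n16.cnt = 7  [7]
37. n16.mk = 6  [C.mk]
38. n17.lab = 20  [B.cnt * 3 - 1]
39. n18.cnt = 11  [terminal]
40. n19.ok = 30  [terminal]
41. n17.mk = 24  [b.cnt + 13]
42. n17.live = true  [true]
43. n17.val = false  [false]
44. n20.mk = 7  [terminal]
45. n21.pre = 4  [a.mk - 3]
46. n21.fin = "xv"  ["xv"]
47. n22.mk = -7  [terminal]
48. n21.val = 19  [len(A.fin) + 17]
49. n16.pre = true  [B.mk == 6]
50. n16.fin = "mk"  ["mk"]
51. n23.ok = 6  [terminal]
52. n12.idx = "vmk"  ["v" ++ B.fin]
53. n1.mk = 16  [C.lab - 1]
54. n1.live = false  [false]
55. n1.val = false  [S.tag == C.lab]
56. n0.tag = 4  [C.mk + S.hot - 37]
57. n0.live = "vq"  ["vq"]

-1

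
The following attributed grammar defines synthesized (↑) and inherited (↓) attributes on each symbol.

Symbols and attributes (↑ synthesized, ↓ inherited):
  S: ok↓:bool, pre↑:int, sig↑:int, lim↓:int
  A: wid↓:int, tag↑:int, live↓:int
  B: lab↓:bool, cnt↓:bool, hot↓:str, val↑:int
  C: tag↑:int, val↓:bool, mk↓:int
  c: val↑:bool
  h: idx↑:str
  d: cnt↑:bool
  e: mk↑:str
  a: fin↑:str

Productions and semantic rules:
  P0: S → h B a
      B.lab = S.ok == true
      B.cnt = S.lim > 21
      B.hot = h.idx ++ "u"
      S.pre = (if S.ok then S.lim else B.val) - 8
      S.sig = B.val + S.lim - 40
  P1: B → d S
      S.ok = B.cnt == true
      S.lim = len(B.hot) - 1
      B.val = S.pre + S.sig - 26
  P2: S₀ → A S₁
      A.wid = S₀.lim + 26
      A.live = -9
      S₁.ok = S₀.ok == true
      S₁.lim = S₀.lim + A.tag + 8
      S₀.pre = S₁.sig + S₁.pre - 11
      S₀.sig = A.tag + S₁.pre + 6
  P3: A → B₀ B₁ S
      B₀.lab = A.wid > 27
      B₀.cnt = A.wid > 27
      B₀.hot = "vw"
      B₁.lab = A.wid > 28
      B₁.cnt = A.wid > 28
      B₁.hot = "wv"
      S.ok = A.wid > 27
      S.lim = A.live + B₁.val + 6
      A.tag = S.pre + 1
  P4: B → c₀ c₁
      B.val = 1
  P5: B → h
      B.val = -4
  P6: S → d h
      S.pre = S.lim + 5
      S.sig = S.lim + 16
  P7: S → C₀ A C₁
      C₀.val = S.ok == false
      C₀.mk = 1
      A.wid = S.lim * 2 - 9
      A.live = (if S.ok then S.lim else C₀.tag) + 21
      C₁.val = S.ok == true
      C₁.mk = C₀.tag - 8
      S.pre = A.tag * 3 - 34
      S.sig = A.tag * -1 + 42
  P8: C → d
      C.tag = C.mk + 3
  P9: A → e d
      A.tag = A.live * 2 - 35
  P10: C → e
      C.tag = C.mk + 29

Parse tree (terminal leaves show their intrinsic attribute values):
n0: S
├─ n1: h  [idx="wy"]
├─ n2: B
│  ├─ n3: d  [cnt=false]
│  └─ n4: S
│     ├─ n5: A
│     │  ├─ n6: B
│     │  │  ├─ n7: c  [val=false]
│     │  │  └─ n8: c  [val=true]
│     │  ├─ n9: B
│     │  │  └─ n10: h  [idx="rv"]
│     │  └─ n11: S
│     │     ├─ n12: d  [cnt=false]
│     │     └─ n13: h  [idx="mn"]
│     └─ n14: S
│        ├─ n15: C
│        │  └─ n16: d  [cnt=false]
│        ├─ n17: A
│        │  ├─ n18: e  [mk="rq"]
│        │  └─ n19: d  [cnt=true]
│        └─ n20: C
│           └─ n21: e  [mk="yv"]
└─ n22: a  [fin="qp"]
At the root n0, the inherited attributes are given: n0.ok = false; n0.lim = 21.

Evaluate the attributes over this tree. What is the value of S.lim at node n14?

1. n0.ok = false  [given at root]
2. n0.lim = 21  [given at root]
3. n1.idx = "wy"  [terminal]
4. n2.lab = false  [S.ok == true]
5. n2.cnt = false  [S.lim > 21]
6. n2.hot = "wyu"  [h.idx ++ "u"]
7. n3.cnt = false  [terminal]
8. n4.ok = false  [B.cnt == true]
9. n4.lim = 2  [len(B.hot) - 1]
10. n5.wid = 28  [S₀.lim + 26]
11. n5.live = -9  [-9]
12. n6.lab = true  [A.wid > 27]
13. n6.cnt = true  [A.wid > 27]
14. n6.hot = "vw"  ["vw"]
15. n7.val = false  [terminal]
16. n8.val = true  [terminal]
17. n6.val = 1  [1]
18. n9.lab = false  [A.wid > 28]
19. n9.cnt = false  [A.wid > 28]
20. n9.hot = "wv"  ["wv"]
21. n10.idx = "rv"  [terminal]
22. n9.val = -4  [-4]
23. n11.ok = true  [A.wid > 27]
24. n11.lim = -7  [A.live + B₁.val + 6]
25. n12.cnt = false  [terminal]
26. n13.idx = "mn"  [terminal]
27. n11.pre = -2  [S.lim + 5]
28. n11.sig = 9  [S.lim + 16]
29. n5.tag = -1  [S.pre + 1]
30. n14.ok = false  [S₀.ok == true]
31. n14.lim = 9  [S₀.lim + A.tag + 8]
32. n15.val = true  [S.ok == false]
33. n15.mk = 1  [1]
34. n16.cnt = false  [terminal]
35. n15.tag = 4  [C.mk + 3]
36. n17.wid = 9  [S.lim * 2 - 9]
37. n17.live = 25  [(if S.ok then S.lim else C₀.tag) + 21]
38. n18.mk = "rq"  [terminal]
39. n19.cnt = true  [terminal]
40. n17.tag = 15  [A.live * 2 - 35]
41. n20.val = false  [S.ok == true]
42. n20.mk = -4  [C₀.tag - 8]
43. n21.mk = "yv"  [terminal]
44. n20.tag = 25  [C.mk + 29]
45. n14.pre = 11  [A.tag * 3 - 34]
46. n14.sig = 27  [A.tag * -1 + 42]
47. n4.pre = 27  [S₁.sig + S₁.pre - 11]
48. n4.sig = 16  [A.tag + S₁.pre + 6]
49. n2.val = 17  [S.pre + S.sig - 26]
50. n22.fin = "qp"  [terminal]
51. n0.pre = 9  [(if S.ok then S.lim else B.val) - 8]
52. n0.sig = -2  [B.val + S.lim - 40]

9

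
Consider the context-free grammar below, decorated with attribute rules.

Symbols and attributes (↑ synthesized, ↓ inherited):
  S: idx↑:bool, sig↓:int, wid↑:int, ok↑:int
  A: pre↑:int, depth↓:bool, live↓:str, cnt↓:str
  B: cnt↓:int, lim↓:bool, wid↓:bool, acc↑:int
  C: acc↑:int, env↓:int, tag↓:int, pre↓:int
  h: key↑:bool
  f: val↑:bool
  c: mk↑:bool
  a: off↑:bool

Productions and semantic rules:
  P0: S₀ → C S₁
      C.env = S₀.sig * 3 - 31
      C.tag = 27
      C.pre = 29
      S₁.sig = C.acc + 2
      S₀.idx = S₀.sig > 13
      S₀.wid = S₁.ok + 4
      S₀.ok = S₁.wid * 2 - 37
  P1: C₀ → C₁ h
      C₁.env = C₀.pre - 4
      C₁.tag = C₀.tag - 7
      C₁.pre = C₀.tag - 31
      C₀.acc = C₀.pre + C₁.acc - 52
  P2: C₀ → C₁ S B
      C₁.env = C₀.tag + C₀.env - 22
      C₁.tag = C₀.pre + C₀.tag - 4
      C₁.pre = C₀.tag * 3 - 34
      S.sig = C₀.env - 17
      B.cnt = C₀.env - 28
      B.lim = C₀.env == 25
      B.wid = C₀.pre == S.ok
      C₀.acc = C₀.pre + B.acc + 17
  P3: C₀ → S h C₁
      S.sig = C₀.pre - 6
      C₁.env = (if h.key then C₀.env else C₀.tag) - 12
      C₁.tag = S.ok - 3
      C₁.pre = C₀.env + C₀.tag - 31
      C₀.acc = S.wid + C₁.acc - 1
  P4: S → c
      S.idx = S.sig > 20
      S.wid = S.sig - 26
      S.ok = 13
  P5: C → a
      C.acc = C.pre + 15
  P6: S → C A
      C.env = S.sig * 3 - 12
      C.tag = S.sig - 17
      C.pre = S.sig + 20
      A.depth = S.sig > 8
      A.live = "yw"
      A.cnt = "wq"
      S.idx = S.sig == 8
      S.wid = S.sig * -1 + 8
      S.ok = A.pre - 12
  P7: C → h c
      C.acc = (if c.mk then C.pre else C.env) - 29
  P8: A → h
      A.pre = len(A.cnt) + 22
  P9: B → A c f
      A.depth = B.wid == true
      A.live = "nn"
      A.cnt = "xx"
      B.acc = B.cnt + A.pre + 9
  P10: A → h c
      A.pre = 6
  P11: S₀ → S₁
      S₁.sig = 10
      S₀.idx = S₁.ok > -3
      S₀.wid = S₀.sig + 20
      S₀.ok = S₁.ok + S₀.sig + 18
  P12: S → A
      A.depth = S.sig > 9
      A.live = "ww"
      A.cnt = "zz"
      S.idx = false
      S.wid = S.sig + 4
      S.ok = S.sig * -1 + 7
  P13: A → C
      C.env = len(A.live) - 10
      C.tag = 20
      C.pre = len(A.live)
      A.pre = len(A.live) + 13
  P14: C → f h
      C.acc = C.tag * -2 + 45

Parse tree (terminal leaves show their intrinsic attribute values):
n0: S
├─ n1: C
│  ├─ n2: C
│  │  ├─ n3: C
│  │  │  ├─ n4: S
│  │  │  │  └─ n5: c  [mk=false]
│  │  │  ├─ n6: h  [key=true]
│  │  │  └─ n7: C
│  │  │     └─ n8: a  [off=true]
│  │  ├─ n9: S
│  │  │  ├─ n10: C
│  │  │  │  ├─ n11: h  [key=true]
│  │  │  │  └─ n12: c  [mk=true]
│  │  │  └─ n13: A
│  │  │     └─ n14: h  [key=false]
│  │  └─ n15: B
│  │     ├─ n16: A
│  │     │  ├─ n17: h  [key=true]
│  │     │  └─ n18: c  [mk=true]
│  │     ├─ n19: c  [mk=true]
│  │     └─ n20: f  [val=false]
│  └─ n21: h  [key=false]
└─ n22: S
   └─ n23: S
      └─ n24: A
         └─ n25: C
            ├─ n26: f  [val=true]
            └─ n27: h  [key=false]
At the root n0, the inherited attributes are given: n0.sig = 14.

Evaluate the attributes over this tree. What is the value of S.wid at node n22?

1. n0.sig = 14  [given at root]
2. n1.env = 11  [S₀.sig * 3 - 31]
3. n1.tag = 27  [27]
4. n1.pre = 29  [29]
5. n2.env = 25  [C₀.pre - 4]
6. n2.tag = 20  [C₀.tag - 7]
7. n2.pre = -4  [C₀.tag - 31]
8. n3.env = 23  [C₀.tag + C₀.env - 22]
9. n3.tag = 12  [C₀.pre + C₀.tag - 4]
10. n3.pre = 26  [C₀.tag * 3 - 34]
11. n4.sig = 20  [C₀.pre - 6]
12. n5.mk = false  [terminal]
13. n4.idx = false  [S.sig > 20]
14. n4.wid = -6  [S.sig - 26]
15. n4.ok = 13  [13]
16. n6.key = true  [terminal]
17. n7.env = 11  [(if h.key then C₀.env else C₀.tag) - 12]
18. n7.tag = 10  [S.ok - 3]
19. n7.pre = 4  [C₀.env + C₀.tag - 31]
20. n8.off = true  [terminal]
21. n7.acc = 19  [C.pre + 15]
22. n3.acc = 12  [S.wid + C₁.acc - 1]
23. n9.sig = 8  [C₀.env - 17]
24. n10.env = 12  [S.sig * 3 - 12]
25. n10.tag = -9  [S.sig - 17]
26. n10.pre = 28  [S.sig + 20]
27. n11.key = true  [terminal]
28. n12.mk = true  [terminal]
29. n10.acc = -1  [(if c.mk then C.pre else C.env) - 29]
30. n13.depth = false  [S.sig > 8]
31. n13.live = "yw"  ["yw"]
32. n13.cnt = "wq"  ["wq"]
33. n14.key = false  [terminal]
34. n13.pre = 24  [len(A.cnt) + 22]
35. n9.idx = true  [S.sig == 8]
36. n9.wid = 0  [S.sig * -1 + 8]
37. n9.ok = 12  [A.pre - 12]
38. n15.cnt = -3  [C₀.env - 28]
39. n15.lim = true  [C₀.env == 25]
40. n15.wid = false  [C₀.pre == S.ok]
41. n16.depth = false  [B.wid == true]
42. n16.live = "nn"  ["nn"]
43. n16.cnt = "xx"  ["xx"]
44. n17.key = true  [terminal]
45. n18.mk = true  [terminal]
46. n16.pre = 6  [6]
47. n19.mk = true  [terminal]
48. n20.val = false  [terminal]
49. n15.acc = 12  [B.cnt + A.pre + 9]
50. n2.acc = 25  [C₀.pre + B.acc + 17]
51. n21.key = false  [terminal]
52. n1.acc = 2  [C₀.pre + C₁.acc - 52]
53. n22.sig = 4  [C.acc + 2]
54. n23.sig = 10  [10]
55. n24.depth = true  [S.sig > 9]
56. n24.live = "ww"  ["ww"]
57. n24.cnt = "zz"  ["zz"]
58. n25.env = -8  [len(A.live) - 10]
59. n25.tag = 20  [20]
60. n25.pre = 2  [len(A.live)]
61. n26.val = true  [terminal]
62. n27.key = false  [terminal]
63. n25.acc = 5  [C.tag * -2 + 45]
64. n24.pre = 15  [len(A.live) + 13]
65. n23.idx = false  [false]
66. n23.wid = 14  [S.sig + 4]
67. n23.ok = -3  [S.sig * -1 + 7]
68. n22.idx = false  [S₁.ok > -3]
69. n22.wid = 24  [S₀.sig + 20]
70. n22.ok = 19  [S₁.ok + S₀.sig + 18]
71. n0.idx = true  [S₀.sig > 13]
72. n0.wid = 23  [S₁.ok + 4]
73. n0.ok = 11  [S₁.wid * 2 - 37]

24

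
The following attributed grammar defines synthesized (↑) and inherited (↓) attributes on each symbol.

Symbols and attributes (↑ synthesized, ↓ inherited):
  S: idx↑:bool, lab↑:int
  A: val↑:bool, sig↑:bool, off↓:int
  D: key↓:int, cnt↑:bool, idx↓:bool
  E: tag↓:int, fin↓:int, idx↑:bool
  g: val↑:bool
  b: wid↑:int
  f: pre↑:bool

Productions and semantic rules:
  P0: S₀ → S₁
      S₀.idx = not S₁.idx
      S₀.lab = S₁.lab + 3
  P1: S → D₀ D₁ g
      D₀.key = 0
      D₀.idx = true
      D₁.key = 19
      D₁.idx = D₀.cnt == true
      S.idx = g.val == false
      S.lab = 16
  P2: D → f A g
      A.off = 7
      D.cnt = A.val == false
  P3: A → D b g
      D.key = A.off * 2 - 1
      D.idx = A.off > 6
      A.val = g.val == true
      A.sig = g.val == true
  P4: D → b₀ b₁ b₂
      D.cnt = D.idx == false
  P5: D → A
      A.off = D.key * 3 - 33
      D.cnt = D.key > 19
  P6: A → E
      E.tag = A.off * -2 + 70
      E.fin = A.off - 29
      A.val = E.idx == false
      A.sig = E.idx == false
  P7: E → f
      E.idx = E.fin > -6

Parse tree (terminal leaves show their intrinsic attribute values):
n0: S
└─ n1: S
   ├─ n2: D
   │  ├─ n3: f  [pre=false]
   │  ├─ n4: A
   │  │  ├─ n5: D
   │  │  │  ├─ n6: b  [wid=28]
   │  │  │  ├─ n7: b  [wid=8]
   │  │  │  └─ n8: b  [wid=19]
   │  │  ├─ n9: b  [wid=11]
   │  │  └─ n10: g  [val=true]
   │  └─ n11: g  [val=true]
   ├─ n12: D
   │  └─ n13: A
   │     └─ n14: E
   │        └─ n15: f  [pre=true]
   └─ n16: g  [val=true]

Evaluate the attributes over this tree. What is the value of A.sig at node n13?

1. n2.key = 0  [0]
2. n2.idx = true  [true]
3. n3.pre = false  [terminal]
4. n4.off = 7  [7]
5. n5.key = 13  [A.off * 2 - 1]
6. n5.idx = true  [A.off > 6]
7. n6.wid = 28  [terminal]
8. n7.wid = 8  [terminal]
9. n8.wid = 19  [terminal]
10. n5.cnt = false  [D.idx == false]
11. n9.wid = 11  [terminal]
12. n10.val = true  [terminal]
13. n4.val = true  [g.val == true]
14. n4.sig = true  [g.val == true]
15. n11.val = true  [terminal]
16. n2.cnt = false  [A.val == false]
17. n12.key = 19  [19]
18. n12.idx = false  [D₀.cnt == true]
19. n13.off = 24  [D.key * 3 - 33]
20. n14.tag = 22  [A.off * -2 + 70]
21. n14.fin = -5  [A.off - 29]
22. n15.pre = true  [terminal]
23. n14.idx = true  [E.fin > -6]
24. n13.val = false  [E.idx == false]
25. n13.sig = false  [E.idx == false]
26. n12.cnt = false  [D.key > 19]
27. n16.val = true  [terminal]
28. n1.idx = false  [g.val == false]
29. n1.lab = 16  [16]
30. n0.idx = true  [not S₁.idx]
31. n0.lab = 19  [S₁.lab + 3]

false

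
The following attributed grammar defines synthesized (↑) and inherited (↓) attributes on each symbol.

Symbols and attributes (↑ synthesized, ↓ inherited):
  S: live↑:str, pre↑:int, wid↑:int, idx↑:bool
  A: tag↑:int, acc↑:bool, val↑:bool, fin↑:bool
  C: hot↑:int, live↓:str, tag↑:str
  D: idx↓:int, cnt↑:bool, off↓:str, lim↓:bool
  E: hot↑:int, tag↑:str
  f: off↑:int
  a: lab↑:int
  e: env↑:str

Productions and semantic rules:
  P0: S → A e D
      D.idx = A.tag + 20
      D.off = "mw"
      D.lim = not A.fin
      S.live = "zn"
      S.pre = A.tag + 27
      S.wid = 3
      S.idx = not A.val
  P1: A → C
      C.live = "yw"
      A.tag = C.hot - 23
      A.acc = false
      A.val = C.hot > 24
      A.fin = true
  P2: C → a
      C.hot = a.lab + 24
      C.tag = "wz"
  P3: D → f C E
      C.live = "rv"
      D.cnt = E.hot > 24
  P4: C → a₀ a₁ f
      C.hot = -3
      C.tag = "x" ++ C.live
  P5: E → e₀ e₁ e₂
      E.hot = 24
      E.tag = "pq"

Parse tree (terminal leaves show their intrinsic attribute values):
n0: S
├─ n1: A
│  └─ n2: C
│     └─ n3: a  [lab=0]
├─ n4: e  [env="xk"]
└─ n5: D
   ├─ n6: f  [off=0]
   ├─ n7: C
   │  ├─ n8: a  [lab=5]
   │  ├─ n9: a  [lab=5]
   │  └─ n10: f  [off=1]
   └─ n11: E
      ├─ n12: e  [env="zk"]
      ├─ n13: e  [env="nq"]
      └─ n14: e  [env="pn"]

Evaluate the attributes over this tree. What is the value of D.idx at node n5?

21

1. n2.live = "yw"  ["yw"]
2. n3.lab = 0  [terminal]
3. n2.hot = 24  [a.lab + 24]
4. n2.tag = "wz"  ["wz"]
5. n1.tag = 1  [C.hot - 23]
6. n1.acc = false  [false]
7. n1.val = false  [C.hot > 24]
8. n1.fin = true  [true]
9. n4.env = "xk"  [terminal]
10. n5.idx = 21  [A.tag + 20]
11. n5.off = "mw"  ["mw"]
12. n5.lim = false  [not A.fin]
13. n6.off = 0  [terminal]
14. n7.live = "rv"  ["rv"]
15. n8.lab = 5  [terminal]
16. n9.lab = 5  [terminal]
17. n10.off = 1  [terminal]
18. n7.hot = -3  [-3]
19. n7.tag = "xrv"  ["x" ++ C.live]
20. n12.env = "zk"  [terminal]
21. n13.env = "nq"  [terminal]
22. n14.env = "pn"  [terminal]
23. n11.hot = 24  [24]
24. n11.tag = "pq"  ["pq"]
25. n5.cnt = false  [E.hot > 24]
26. n0.live = "zn"  ["zn"]
27. n0.pre = 28  [A.tag + 27]
28. n0.wid = 3  [3]
29. n0.idx = true  [not A.val]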